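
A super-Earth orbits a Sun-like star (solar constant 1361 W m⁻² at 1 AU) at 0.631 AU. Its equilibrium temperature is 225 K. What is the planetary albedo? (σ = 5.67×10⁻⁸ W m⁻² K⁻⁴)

Flux at 0.631 AU: S = 1361/0.631² = 3420 W m⁻².
From T_eq⁴ = S(1−A)/(4σ): 1−A = 4σT_eq⁴/S.
1−A = 4 × 5.67×10⁻⁸ × (225)⁴ / 3420 = 0.170.

A ≈ 0.83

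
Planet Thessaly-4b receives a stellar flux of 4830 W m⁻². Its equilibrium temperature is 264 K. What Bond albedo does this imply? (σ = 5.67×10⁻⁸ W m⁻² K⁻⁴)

From T_eq⁴ = S(1−A)/(4σ): 1−A = 4σT_eq⁴/S.
1−A = 4 × 5.67×10⁻⁸ × (264)⁴ / 4830 = 0.228.

A ≈ 0.77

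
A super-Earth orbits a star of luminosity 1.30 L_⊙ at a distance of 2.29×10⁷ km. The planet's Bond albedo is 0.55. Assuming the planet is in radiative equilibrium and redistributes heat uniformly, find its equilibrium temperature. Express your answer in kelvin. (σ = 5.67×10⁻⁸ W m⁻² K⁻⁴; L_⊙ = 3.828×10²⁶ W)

d = 2.29×10⁷ km = 2.29×10¹⁰ m.
L = 1.30 × 3.828×10²⁶ = 4.98×10²⁶ W.
Flux: S = L/(4πd²) = 4.98×10²⁶/(4π×(2.29×10¹⁰)²) = 7.55×10⁴ W m⁻².
Energy balance: absorbed = emitted ⇒ πR²·S(1−A) = 4πR²·σT_eq⁴, so T_eq⁴ = S(1−A)/(4σ).
T_eq = [7.55×10⁴ × 0.45 / (4 × 5.67×10⁻⁸)]^(1/4) = (1.50×10¹¹)^(1/4) = 622 K.

T_eq ≈ 622 K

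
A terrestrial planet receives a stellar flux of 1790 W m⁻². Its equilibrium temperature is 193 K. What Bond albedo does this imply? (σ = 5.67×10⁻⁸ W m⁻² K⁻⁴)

From T_eq⁴ = S(1−A)/(4σ): 1−A = 4σT_eq⁴/S.
1−A = 4 × 5.67×10⁻⁸ × (193)⁴ / 1790 = 0.176.

A ≈ 0.82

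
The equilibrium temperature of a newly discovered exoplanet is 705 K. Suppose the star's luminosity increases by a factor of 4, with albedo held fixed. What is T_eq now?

T_eq ∝ L^(1/4) · d^(−1/2).
T′ = 705 × 4^(1/4) = 997 K.

T_eq ≈ 997 K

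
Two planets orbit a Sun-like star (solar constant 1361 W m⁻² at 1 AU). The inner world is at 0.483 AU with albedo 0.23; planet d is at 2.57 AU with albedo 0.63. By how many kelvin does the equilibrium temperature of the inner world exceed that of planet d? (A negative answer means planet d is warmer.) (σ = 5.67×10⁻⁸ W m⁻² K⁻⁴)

ΔT ≈ 239.7 K

T_eq = [S₀(1−A)/(4σd²)]^(1/4), so T ∝ (1−A)^(1/4) / √d.
T₁ = [1361×0.77/(4×5.67×10⁻⁸×0.483²)]^(1/4) = 375.15 K.
T₂ = [1361×0.37/(4×5.67×10⁻⁸×2.57²)]^(1/4) = 135.41 K.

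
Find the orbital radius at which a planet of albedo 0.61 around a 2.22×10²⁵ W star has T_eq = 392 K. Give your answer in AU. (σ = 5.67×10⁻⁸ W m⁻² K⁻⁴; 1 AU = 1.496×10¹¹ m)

From T_eq⁴ = L(1−A)/(16πσd²): d = √[L(1−A)/(16πσT_eq⁴)].
d = √[2.22×10²⁵ × 0.39 / (16π × 5.67×10⁻⁸ × (392)⁴)] = 1.13×10¹⁰ m = 0.0758 AU.

d ≈ 0.0758 AU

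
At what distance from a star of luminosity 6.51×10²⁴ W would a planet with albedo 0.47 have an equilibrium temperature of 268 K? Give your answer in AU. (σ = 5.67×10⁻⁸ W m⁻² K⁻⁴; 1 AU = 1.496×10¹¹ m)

From T_eq⁴ = L(1−A)/(16πσd²): d = √[L(1−A)/(16πσT_eq⁴)].
d = √[6.51×10²⁴ × 0.53 / (16π × 5.67×10⁻⁸ × (268)⁴)] = 1.53×10¹⁰ m = 0.102 AU.

d ≈ 0.102 AU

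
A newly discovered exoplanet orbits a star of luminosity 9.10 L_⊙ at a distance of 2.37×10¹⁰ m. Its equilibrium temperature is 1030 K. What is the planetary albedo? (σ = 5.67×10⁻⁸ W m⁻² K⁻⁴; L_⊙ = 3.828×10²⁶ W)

L = 9.10 × 3.828×10²⁶ = 3.48×10²⁷ W.
Flux: S = L/(4πd²) = 3.48×10²⁷/(4π×(2.37×10¹⁰)²) = 4.94×10⁵ W m⁻².
From T_eq⁴ = S(1−A)/(4σ): 1−A = 4σT_eq⁴/S.
1−A = 4 × 5.67×10⁻⁸ × (1030)⁴ / 4.94×10⁵ = 0.517.

A ≈ 0.48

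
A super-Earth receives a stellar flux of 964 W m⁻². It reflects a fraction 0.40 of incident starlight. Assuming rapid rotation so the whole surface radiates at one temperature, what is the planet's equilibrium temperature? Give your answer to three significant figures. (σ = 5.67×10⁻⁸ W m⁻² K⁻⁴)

Energy balance: absorbed = emitted ⇒ πR²·S(1−A) = 4πR²·σT_eq⁴, so T_eq⁴ = S(1−A)/(4σ).
T_eq = [964 × 0.60 / (4 × 5.67×10⁻⁸)]^(1/4) = (2.55×10⁹)^(1/4) = 225 K.

T_eq ≈ 225 K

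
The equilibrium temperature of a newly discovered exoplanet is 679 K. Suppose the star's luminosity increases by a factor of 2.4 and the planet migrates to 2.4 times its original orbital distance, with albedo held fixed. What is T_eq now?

T_eq ∝ L^(1/4) · d^(−1/2).
T′ = 679 × 2.4^(1/4) / 2.4^(1/2) = 546 K.

T_eq ≈ 546 K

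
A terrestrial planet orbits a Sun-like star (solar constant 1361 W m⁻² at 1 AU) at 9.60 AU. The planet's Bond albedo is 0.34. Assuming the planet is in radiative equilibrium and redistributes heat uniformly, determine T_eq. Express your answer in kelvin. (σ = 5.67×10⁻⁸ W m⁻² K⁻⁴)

Flux at 9.60 AU: S = 1361/9.60² = 14.8 W m⁻².
Energy balance: absorbed = emitted ⇒ πR²·S(1−A) = 4πR²·σT_eq⁴, so T_eq⁴ = S(1−A)/(4σ).
T_eq = [14.8 × 0.66 / (4 × 5.67×10⁻⁸)]^(1/4) = (4.30×10⁷)^(1/4) = 81.0 K.

T_eq ≈ 81.0 K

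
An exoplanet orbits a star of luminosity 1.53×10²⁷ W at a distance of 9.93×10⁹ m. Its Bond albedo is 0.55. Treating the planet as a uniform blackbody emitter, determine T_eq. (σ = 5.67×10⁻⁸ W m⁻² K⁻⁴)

T_eq ≈ 1250 K

Flux: S = L/(4πd²) = 1.53×10²⁷/(4π×(9.93×10⁹)²) = 1.23×10⁶ W m⁻².
Energy balance: absorbed = emitted ⇒ πR²·S(1−A) = 4πR²·σT_eq⁴, so T_eq⁴ = S(1−A)/(4σ).
T_eq = [1.23×10⁶ × 0.45 / (4 × 5.67×10⁻⁸)]^(1/4) = (2.45×10¹²)^(1/4) = 1250 K.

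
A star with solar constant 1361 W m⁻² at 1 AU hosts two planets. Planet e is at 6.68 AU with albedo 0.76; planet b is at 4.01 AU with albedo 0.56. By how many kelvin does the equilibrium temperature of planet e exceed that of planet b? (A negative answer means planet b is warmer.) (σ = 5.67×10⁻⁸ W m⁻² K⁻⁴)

T_eq = [S₀(1−A)/(4σd²)]^(1/4), so T ∝ (1−A)^(1/4) / √d.
T₁ = [1361×0.24/(4×5.67×10⁻⁸×6.68²)]^(1/4) = 75.37 K.
T₂ = [1361×0.44/(4×5.67×10⁻⁸×4.01²)]^(1/4) = 113.20 K.

ΔT ≈ -37.8 K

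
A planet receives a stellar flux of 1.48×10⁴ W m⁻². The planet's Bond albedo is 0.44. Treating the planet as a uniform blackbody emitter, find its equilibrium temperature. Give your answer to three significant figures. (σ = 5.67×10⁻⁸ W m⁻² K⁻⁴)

T_eq ≈ 437 K

Energy balance: absorbed = emitted ⇒ πR²·S(1−A) = 4πR²·σT_eq⁴, so T_eq⁴ = S(1−A)/(4σ).
T_eq = [1.48×10⁴ × 0.56 / (4 × 5.67×10⁻⁸)]^(1/4) = (3.65×10¹⁰)^(1/4) = 437 K.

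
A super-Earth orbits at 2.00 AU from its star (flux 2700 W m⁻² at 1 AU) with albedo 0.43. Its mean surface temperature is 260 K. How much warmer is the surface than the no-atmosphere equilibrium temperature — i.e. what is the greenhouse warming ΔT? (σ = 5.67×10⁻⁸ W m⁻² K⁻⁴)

S = 2700/2.00² = 675.0 W m⁻².
T_eq = [S(1−A)/(4σ)]^(1/4) = [675.0×0.57/(4×5.67×10⁻⁸)]^(1/4) = 202.9 K.
ΔT = T_surf − T_eq = 260 − 202.9.

ΔT ≈ 57.1 K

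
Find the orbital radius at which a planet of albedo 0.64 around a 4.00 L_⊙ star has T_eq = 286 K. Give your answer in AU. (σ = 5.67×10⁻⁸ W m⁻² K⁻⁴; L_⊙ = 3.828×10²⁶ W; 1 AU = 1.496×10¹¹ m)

L = 4.00 × 3.828×10²⁶ = 1.53×10²⁷ W.
From T_eq⁴ = L(1−A)/(16πσd²): d = √[L(1−A)/(16πσT_eq⁴)].
d = √[1.53×10²⁷ × 0.36 / (16π × 5.67×10⁻⁸ × (286)⁴)] = 1.70×10¹¹ m = 1.14 AU.

d ≈ 1.14 AU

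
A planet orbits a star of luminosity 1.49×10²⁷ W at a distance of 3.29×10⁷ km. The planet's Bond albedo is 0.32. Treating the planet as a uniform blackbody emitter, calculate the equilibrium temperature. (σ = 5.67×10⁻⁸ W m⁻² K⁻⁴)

T_eq ≈ 757 K

d = 3.29×10⁷ km = 3.29×10¹⁰ m.
Flux: S = L/(4πd²) = 1.49×10²⁷/(4π×(3.29×10¹⁰)²) = 1.10×10⁵ W m⁻².
Energy balance: absorbed = emitted ⇒ πR²·S(1−A) = 4πR²·σT_eq⁴, so T_eq⁴ = S(1−A)/(4σ).
T_eq = [1.10×10⁵ × 0.68 / (4 × 5.67×10⁻⁸)]^(1/4) = (3.28×10¹¹)^(1/4) = 757 K.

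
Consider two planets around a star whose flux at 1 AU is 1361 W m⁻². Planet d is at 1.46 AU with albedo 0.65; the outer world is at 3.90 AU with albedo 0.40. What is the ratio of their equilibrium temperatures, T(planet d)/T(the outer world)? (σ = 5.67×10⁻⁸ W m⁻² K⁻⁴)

T₁/T₂ ≈ 1.428

T_eq = [S₀(1−A)/(4σd²)]^(1/4), so T ∝ (1−A)^(1/4) / √d.
T₁ = [1361×0.35/(4×5.67×10⁻⁸×1.46²)]^(1/4) = 177.17 K.
T₂ = [1361×0.60/(4×5.67×10⁻⁸×3.90²)]^(1/4) = 124.04 K.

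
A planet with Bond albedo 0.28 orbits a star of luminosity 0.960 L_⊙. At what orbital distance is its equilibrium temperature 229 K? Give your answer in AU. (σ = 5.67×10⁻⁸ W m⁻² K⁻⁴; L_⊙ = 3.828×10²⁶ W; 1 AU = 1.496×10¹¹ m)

d ≈ 1.23 AU

L = 0.960 × 3.828×10²⁶ = 3.67×10²⁶ W.
From T_eq⁴ = L(1−A)/(16πσd²): d = √[L(1−A)/(16πσT_eq⁴)].
d = √[3.67×10²⁶ × 0.72 / (16π × 5.67×10⁻⁸ × (229)⁴)] = 1.84×10¹¹ m = 1.23 AU.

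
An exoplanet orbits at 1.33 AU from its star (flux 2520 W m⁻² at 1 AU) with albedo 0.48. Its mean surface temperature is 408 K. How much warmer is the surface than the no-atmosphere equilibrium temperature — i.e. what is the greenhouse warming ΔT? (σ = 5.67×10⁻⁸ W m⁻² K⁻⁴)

ΔT ≈ 168.9 K

S = 2520/1.33² = 1425 W m⁻².
T_eq = [S(1−A)/(4σ)]^(1/4) = [1425×0.52/(4×5.67×10⁻⁸)]^(1/4) = 239.1 K.
ΔT = T_surf − T_eq = 408 − 239.1.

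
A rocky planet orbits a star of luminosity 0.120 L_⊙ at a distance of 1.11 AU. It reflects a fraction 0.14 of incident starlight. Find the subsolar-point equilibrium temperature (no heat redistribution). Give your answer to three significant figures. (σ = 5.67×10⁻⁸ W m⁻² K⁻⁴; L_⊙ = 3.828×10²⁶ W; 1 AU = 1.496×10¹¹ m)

d = 1.11 AU = 1.66×10¹¹ m.
L = 0.120 × 3.828×10²⁶ = 4.59×10²⁵ W.
Flux: S = L/(4πd²) = 4.59×10²⁵/(4π×(1.66×10¹¹)²) = 133 W m⁻².
At the subsolar point the surface absorbs S(1−A) and emits σT⁴ per unit area — no factor of 4, since only the local patch is in balance.
T = [133 × 0.86 / 5.67×10⁻⁸]^(1/4) = (2.01×10⁹)^(1/4) = 212 K.

T_ss ≈ 212 K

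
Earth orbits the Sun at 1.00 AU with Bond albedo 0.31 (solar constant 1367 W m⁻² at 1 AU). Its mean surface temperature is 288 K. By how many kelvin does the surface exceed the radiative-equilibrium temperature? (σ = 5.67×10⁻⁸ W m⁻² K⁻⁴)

S = 1367/1.00² = 1367 W m⁻².
T_eq = [S(1−A)/(4σ)]^(1/4) = [1367×0.69/(4×5.67×10⁻⁸)]^(1/4) = 253.9 K.
ΔT = T_surf − T_eq = 288 − 253.9.

ΔT ≈ 34.1 K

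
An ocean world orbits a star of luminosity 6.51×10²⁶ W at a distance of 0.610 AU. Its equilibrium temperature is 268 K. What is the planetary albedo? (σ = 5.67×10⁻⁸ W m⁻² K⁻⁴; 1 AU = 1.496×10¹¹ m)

d = 0.610 AU = 9.13×10¹⁰ m.
Flux: S = L/(4πd²) = 6.51×10²⁶/(4π×(9.13×10¹⁰)²) = 6220 W m⁻².
From T_eq⁴ = S(1−A)/(4σ): 1−A = 4σT_eq⁴/S.
1−A = 4 × 5.67×10⁻⁸ × (268)⁴ / 6220 = 0.188.

A ≈ 0.81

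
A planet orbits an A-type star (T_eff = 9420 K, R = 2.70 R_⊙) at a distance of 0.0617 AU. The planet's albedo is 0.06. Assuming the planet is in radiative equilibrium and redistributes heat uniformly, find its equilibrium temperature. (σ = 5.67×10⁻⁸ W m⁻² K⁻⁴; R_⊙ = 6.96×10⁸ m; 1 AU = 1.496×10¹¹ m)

R_⋆ = 2.70 × 6.96×10⁸ = 1.88×10⁹ m.
d = 0.0617 AU = 9.23×10⁹ m.
L = 4πR_⋆²σT_⋆⁴ = 4π(1.88×10⁹)² × 5.67×10⁻⁸ × (9420)⁴ = 1.98×10²⁸ W.
S = L/(4πd²) = 1.85×10⁷ W m⁻².
Energy balance: absorbed = emitted ⇒ πR²·S(1−A) = 4πR²·σT_eq⁴, so T_eq⁴ = S(1−A)/(4σ).
T_eq = [1.85×10⁷ × 0.94 / (4 × 5.67×10⁻⁸)]^(1/4) = (7.67×10¹³)^(1/4) = 2960 K.

T_eq ≈ 2960 K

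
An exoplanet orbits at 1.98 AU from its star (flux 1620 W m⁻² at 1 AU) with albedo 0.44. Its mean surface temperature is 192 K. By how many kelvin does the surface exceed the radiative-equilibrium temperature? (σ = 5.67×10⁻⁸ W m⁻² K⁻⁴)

S = 1620/1.98² = 413.2 W m⁻².
T_eq = [S(1−A)/(4σ)]^(1/4) = [413.2×0.56/(4×5.67×10⁻⁸)]^(1/4) = 178.7 K.
ΔT = T_surf − T_eq = 192 − 178.7.

ΔT ≈ 13.3 K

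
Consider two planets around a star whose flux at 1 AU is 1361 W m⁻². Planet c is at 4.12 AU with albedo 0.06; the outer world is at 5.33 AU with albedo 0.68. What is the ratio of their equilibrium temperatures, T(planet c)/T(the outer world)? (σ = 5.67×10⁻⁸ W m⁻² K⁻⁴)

T_eq = [S₀(1−A)/(4σd²)]^(1/4), so T ∝ (1−A)^(1/4) / √d.
T₁ = [1361×0.94/(4×5.67×10⁻⁸×4.12²)]^(1/4) = 135.02 K.
T₂ = [1361×0.32/(4×5.67×10⁻⁸×5.33²)]^(1/4) = 90.67 K.

T₁/T₂ ≈ 1.489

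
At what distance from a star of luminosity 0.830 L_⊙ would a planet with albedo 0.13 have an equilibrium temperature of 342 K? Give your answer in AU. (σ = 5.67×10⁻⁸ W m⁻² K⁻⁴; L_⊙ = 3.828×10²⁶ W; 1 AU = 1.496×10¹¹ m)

L = 0.830 × 3.828×10²⁶ = 3.18×10²⁶ W.
From T_eq⁴ = L(1−A)/(16πσd²): d = √[L(1−A)/(16πσT_eq⁴)].
d = √[3.18×10²⁶ × 0.87 / (16π × 5.67×10⁻⁸ × (342)⁴)] = 8.42×10¹⁰ m = 0.563 AU.

d ≈ 0.563 AU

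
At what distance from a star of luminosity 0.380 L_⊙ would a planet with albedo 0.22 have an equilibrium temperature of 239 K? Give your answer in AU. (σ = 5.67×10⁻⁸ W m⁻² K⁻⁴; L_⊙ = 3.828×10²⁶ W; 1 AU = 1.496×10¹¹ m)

L = 0.380 × 3.828×10²⁶ = 1.45×10²⁶ W.
From T_eq⁴ = L(1−A)/(16πσd²): d = √[L(1−A)/(16πσT_eq⁴)].
d = √[1.45×10²⁶ × 0.78 / (16π × 5.67×10⁻⁸ × (239)⁴)] = 1.10×10¹¹ m = 0.738 AU.

d ≈ 0.738 AU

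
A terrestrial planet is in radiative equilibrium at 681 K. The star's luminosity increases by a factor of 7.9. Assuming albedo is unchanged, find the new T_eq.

T_eq ≈ 1140 K

T_eq ∝ L^(1/4) · d^(−1/2).
T′ = 681 × 7.9^(1/4) = 1140 K.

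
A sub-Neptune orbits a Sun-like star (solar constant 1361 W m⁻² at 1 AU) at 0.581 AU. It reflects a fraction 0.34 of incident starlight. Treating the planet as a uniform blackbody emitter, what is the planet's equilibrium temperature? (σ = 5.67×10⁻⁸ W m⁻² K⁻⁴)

Flux at 0.581 AU: S = 1361/0.581² = 4030 W m⁻².
Energy balance: absorbed = emitted ⇒ πR²·S(1−A) = 4πR²·σT_eq⁴, so T_eq⁴ = S(1−A)/(4σ).
T_eq = [4030 × 0.66 / (4 × 5.67×10⁻⁸)]^(1/4) = (1.17×10¹⁰)^(1/4) = 329 K.

T_eq ≈ 329 K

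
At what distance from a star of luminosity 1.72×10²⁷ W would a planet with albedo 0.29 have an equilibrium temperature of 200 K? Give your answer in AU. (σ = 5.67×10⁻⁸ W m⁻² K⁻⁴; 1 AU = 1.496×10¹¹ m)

From T_eq⁴ = L(1−A)/(16πσd²): d = √[L(1−A)/(16πσT_eq⁴)].
d = √[1.72×10²⁷ × 0.71 / (16π × 5.67×10⁻⁸ × (200)⁴)] = 5.17×10¹¹ m = 3.46 AU.

d ≈ 3.46 AU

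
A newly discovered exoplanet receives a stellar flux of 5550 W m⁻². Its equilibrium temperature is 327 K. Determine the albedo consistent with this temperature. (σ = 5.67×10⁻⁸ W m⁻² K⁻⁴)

A ≈ 0.53

From T_eq⁴ = S(1−A)/(4σ): 1−A = 4σT_eq⁴/S.
1−A = 4 × 5.67×10⁻⁸ × (327)⁴ / 5550 = 0.467.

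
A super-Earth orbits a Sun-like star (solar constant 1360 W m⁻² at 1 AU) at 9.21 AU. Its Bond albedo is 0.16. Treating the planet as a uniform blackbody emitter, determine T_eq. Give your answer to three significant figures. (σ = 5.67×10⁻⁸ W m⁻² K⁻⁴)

T_eq ≈ 87.8 K

Flux at 9.21 AU: S = 1360/9.21² = 16.0 W m⁻².
Energy balance: absorbed = emitted ⇒ πR²·S(1−A) = 4πR²·σT_eq⁴, so T_eq⁴ = S(1−A)/(4σ).
T_eq = [16.0 × 0.84 / (4 × 5.67×10⁻⁸)]^(1/4) = (5.94×10⁷)^(1/4) = 87.8 K.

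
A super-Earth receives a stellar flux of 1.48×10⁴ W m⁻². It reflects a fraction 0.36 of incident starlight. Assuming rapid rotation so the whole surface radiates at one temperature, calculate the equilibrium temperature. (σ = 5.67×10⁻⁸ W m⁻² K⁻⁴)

Energy balance: absorbed = emitted ⇒ πR²·S(1−A) = 4πR²·σT_eq⁴, so T_eq⁴ = S(1−A)/(4σ).
T_eq = [1.48×10⁴ × 0.64 / (4 × 5.67×10⁻⁸)]^(1/4) = (4.18×10¹⁰)^(1/4) = 452 K.

T_eq ≈ 452 K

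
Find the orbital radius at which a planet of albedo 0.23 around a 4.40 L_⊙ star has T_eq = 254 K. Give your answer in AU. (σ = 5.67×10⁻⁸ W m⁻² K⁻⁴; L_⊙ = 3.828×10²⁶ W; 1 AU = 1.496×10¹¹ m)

d ≈ 2.21 AU

L = 4.40 × 3.828×10²⁶ = 1.68×10²⁷ W.
From T_eq⁴ = L(1−A)/(16πσd²): d = √[L(1−A)/(16πσT_eq⁴)].
d = √[1.68×10²⁷ × 0.77 / (16π × 5.67×10⁻⁸ × (254)⁴)] = 3.31×10¹¹ m = 2.21 AU.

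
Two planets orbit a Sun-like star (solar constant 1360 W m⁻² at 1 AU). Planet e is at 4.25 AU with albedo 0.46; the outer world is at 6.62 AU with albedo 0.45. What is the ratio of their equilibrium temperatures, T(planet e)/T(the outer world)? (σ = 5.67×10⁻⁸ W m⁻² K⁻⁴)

T₁/T₂ ≈ 1.242

T_eq = [S₀(1−A)/(4σd²)]^(1/4), so T ∝ (1−A)^(1/4) / √d.
T₁ = [1360×0.54/(4×5.67×10⁻⁸×4.25²)]^(1/4) = 115.71 K.
T₂ = [1360×0.55/(4×5.67×10⁻⁸×6.62²)]^(1/4) = 93.14 K.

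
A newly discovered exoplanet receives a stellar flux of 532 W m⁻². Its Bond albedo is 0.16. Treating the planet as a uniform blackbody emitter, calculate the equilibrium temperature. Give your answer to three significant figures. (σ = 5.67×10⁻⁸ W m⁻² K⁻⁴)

Energy balance: absorbed = emitted ⇒ πR²·S(1−A) = 4πR²·σT_eq⁴, so T_eq⁴ = S(1−A)/(4σ).
T_eq = [532 × 0.84 / (4 × 5.67×10⁻⁸)]^(1/4) = (1.97×10⁹)^(1/4) = 211 K.

T_eq ≈ 211 K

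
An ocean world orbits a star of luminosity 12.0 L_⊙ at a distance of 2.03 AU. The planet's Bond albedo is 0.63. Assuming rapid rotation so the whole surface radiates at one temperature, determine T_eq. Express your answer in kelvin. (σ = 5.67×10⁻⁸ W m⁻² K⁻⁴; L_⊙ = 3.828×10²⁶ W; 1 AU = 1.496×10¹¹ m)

T_eq ≈ 284 K

d = 2.03 AU = 3.04×10¹¹ m.
L = 12.0 × 3.828×10²⁶ = 4.59×10²⁷ W.
Flux: S = L/(4πd²) = 4.59×10²⁷/(4π×(3.04×10¹¹)²) = 3960 W m⁻².
Energy balance: absorbed = emitted ⇒ πR²·S(1−A) = 4πR²·σT_eq⁴, so T_eq⁴ = S(1−A)/(4σ).
T_eq = [3960 × 0.37 / (4 × 5.67×10⁻⁸)]^(1/4) = (6.47×10⁹)^(1/4) = 284 K.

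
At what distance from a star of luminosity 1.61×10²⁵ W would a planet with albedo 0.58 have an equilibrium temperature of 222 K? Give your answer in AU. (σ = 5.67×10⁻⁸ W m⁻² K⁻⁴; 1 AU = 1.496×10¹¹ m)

d ≈ 0.209 AU

From T_eq⁴ = L(1−A)/(16πσd²): d = √[L(1−A)/(16πσT_eq⁴)].
d = √[1.61×10²⁵ × 0.42 / (16π × 5.67×10⁻⁸ × (222)⁴)] = 3.13×10¹⁰ m = 0.209 AU.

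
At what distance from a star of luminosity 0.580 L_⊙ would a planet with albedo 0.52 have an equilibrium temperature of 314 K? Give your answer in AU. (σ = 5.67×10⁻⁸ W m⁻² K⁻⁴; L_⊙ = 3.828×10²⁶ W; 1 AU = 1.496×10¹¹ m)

d ≈ 0.415 AU

L = 0.580 × 3.828×10²⁶ = 2.22×10²⁶ W.
From T_eq⁴ = L(1−A)/(16πσd²): d = √[L(1−A)/(16πσT_eq⁴)].
d = √[2.22×10²⁶ × 0.48 / (16π × 5.67×10⁻⁸ × (314)⁴)] = 6.20×10¹⁰ m = 0.415 AU.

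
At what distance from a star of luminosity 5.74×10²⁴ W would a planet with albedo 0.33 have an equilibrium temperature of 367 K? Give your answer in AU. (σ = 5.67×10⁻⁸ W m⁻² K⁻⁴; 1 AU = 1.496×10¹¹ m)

d ≈ 0.0577 AU

From T_eq⁴ = L(1−A)/(16πσd²): d = √[L(1−A)/(16πσT_eq⁴)].
d = √[5.74×10²⁴ × 0.67 / (16π × 5.67×10⁻⁸ × (367)⁴)] = 8.62×10⁹ m = 0.0577 AU.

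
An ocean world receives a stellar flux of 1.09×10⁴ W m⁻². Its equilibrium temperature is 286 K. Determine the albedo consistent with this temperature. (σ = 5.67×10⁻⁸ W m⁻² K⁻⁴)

From T_eq⁴ = S(1−A)/(4σ): 1−A = 4σT_eq⁴/S.
1−A = 4 × 5.67×10⁻⁸ × (286)⁴ / 1.09×10⁴ = 0.139.

A ≈ 0.86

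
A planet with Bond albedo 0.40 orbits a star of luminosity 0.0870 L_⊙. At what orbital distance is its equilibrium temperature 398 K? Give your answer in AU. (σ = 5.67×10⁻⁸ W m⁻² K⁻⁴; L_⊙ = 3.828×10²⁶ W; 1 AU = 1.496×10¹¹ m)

L = 0.0870 × 3.828×10²⁶ = 3.33×10²⁵ W.
From T_eq⁴ = L(1−A)/(16πσd²): d = √[L(1−A)/(16πσT_eq⁴)].
d = √[3.33×10²⁵ × 0.60 / (16π × 5.67×10⁻⁸ × (398)⁴)] = 1.67×10¹⁰ m = 0.112 AU.

d ≈ 0.112 AU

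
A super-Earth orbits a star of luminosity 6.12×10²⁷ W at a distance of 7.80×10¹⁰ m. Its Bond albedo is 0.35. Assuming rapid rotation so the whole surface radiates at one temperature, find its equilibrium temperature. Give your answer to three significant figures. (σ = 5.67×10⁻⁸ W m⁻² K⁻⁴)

Flux: S = L/(4πd²) = 6.12×10²⁷/(4π×(7.80×10¹⁰)²) = 8.00×10⁴ W m⁻².
Energy balance: absorbed = emitted ⇒ πR²·S(1−A) = 4πR²·σT_eq⁴, so T_eq⁴ = S(1−A)/(4σ).
T_eq = [8.00×10⁴ × 0.65 / (4 × 5.67×10⁻⁸)]^(1/4) = (2.29×10¹¹)^(1/4) = 692 K.

T_eq ≈ 692 K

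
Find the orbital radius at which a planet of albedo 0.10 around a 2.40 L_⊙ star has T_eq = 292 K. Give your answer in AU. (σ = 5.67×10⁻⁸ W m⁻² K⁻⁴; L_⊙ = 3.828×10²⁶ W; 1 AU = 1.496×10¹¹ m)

L = 2.40 × 3.828×10²⁶ = 9.19×10²⁶ W.
From T_eq⁴ = L(1−A)/(16πσd²): d = √[L(1−A)/(16πσT_eq⁴)].
d = √[9.19×10²⁶ × 0.90 / (16π × 5.67×10⁻⁸ × (292)⁴)] = 2.00×10¹¹ m = 1.34 AU.

d ≈ 1.34 AU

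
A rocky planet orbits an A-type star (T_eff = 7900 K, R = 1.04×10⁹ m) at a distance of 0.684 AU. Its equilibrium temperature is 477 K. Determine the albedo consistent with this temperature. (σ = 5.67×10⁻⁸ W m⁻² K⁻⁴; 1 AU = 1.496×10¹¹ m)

d = 0.684 AU = 1.02×10¹¹ m.
L = 4πR_⋆²σT_⋆⁴ = 4π(1.04×10⁹)² × 5.67×10⁻⁸ × (7900)⁴ = 3.00×10²⁷ W.
S = L/(4πd²) = 2.28×10⁴ W m⁻².
From T_eq⁴ = S(1−A)/(4σ): 1−A = 4σT_eq⁴/S.
1−A = 4 × 5.67×10⁻⁸ × (477)⁴ / 2.28×10⁴ = 0.515.

A ≈ 0.49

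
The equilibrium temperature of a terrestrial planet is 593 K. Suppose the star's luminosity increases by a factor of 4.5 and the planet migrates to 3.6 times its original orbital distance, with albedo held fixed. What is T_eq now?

T_eq ≈ 455 K

T_eq ∝ L^(1/4) · d^(−1/2).
T′ = 593 × 4.5^(1/4) / 3.6^(1/2) = 455 K.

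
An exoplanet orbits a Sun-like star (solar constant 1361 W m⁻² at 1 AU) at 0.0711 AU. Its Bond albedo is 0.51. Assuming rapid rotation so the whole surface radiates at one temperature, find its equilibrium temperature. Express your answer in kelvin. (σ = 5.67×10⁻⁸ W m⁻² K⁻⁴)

T_eq ≈ 873 K

Flux at 0.0711 AU: S = 1361/0.0711² = 2.69×10⁵ W m⁻².
Energy balance: absorbed = emitted ⇒ πR²·S(1−A) = 4πR²·σT_eq⁴, so T_eq⁴ = S(1−A)/(4σ).
T_eq = [2.69×10⁵ × 0.49 / (4 × 5.67×10⁻⁸)]^(1/4) = (5.82×10¹¹)^(1/4) = 873 K.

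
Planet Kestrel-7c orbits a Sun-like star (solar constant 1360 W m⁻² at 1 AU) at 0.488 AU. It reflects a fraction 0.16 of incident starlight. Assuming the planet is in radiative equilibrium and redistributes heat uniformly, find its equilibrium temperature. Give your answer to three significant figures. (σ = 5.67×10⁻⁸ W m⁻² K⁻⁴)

Flux at 0.488 AU: S = 1360/0.488² = 5710 W m⁻².
Energy balance: absorbed = emitted ⇒ πR²·S(1−A) = 4πR²·σT_eq⁴, so T_eq⁴ = S(1−A)/(4σ).
T_eq = [5710 × 0.84 / (4 × 5.67×10⁻⁸)]^(1/4) = (2.12×10¹⁰)^(1/4) = 381 K.

T_eq ≈ 381 K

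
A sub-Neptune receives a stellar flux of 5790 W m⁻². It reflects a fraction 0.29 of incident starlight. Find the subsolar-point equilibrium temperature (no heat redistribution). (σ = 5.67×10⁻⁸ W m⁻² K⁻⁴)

At the subsolar point the surface absorbs S(1−A) and emits σT⁴ per unit area — no factor of 4, since only the local patch is in balance.
T = [5790 × 0.71 / 5.67×10⁻⁸]^(1/4) = (7.25×10¹⁰)^(1/4) = 519 K.

T_ss ≈ 519 K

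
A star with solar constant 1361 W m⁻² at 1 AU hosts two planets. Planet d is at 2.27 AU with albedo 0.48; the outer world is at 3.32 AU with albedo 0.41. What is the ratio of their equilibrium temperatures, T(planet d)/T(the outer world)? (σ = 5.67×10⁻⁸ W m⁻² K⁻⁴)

T₁/T₂ ≈ 1.172

T_eq = [S₀(1−A)/(4σd²)]^(1/4), so T ∝ (1−A)^(1/4) / √d.
T₁ = [1361×0.52/(4×5.67×10⁻⁸×2.27²)]^(1/4) = 156.87 K.
T₂ = [1361×0.59/(4×5.67×10⁻⁸×3.32²)]^(1/4) = 133.87 K.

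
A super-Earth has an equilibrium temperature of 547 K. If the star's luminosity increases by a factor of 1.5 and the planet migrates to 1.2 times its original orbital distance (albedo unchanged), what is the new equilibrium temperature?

T_eq ∝ L^(1/4) · d^(−1/2).
T′ = 547 × 1.5^(1/4) / 1.2^(1/2) = 553 K.

T_eq ≈ 553 K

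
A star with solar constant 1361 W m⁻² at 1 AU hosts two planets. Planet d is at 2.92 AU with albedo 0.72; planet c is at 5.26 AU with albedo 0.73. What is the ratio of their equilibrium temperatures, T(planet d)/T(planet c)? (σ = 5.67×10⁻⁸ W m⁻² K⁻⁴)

T_eq = [S₀(1−A)/(4σd²)]^(1/4), so T ∝ (1−A)^(1/4) / √d.
T₁ = [1361×0.28/(4×5.67×10⁻⁸×2.92²)]^(1/4) = 118.48 K.
T₂ = [1361×0.27/(4×5.67×10⁻⁸×5.26²)]^(1/4) = 87.48 K.

T₁/T₂ ≈ 1.354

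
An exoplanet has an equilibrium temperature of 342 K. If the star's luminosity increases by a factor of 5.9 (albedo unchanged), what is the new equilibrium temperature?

T_eq ∝ L^(1/4) · d^(−1/2).
T′ = 342 × 5.9^(1/4) = 533 K.

T_eq ≈ 533 K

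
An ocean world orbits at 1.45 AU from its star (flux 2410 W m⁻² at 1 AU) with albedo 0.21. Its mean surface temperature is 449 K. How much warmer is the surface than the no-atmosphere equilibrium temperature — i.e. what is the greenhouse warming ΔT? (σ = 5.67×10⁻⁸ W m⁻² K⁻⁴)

S = 2410/1.45² = 1146 W m⁻².
T_eq = [S(1−A)/(4σ)]^(1/4) = [1146×0.79/(4×5.67×10⁻⁸)]^(1/4) = 251.4 K.
ΔT = T_surf − T_eq = 449 − 251.4.

ΔT ≈ 197.6 K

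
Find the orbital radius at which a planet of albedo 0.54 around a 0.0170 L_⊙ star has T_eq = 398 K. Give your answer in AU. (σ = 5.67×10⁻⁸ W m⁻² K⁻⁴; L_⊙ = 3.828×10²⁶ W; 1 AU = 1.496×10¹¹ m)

L = 0.0170 × 3.828×10²⁶ = 6.51×10²⁴ W.
From T_eq⁴ = L(1−A)/(16πσd²): d = √[L(1−A)/(16πσT_eq⁴)].
d = √[6.51×10²⁴ × 0.46 / (16π × 5.67×10⁻⁸ × (398)⁴)] = 6.47×10⁹ m = 0.0432 AU.

d ≈ 0.0432 AU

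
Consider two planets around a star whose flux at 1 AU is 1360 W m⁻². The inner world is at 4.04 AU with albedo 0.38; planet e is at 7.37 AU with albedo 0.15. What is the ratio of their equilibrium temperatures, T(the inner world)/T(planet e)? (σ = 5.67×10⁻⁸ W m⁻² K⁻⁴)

T₁/T₂ ≈ 1.248

T_eq = [S₀(1−A)/(4σd²)]^(1/4), so T ∝ (1−A)^(1/4) / √d.
T₁ = [1360×0.62/(4×5.67×10⁻⁸×4.04²)]^(1/4) = 122.85 K.
T₂ = [1360×0.85/(4×5.67×10⁻⁸×7.37²)]^(1/4) = 98.42 K.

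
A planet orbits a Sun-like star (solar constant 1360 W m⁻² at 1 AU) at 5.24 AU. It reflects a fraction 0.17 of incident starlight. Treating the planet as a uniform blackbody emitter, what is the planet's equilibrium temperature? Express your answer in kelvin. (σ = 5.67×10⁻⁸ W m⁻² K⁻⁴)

Flux at 5.24 AU: S = 1360/5.24² = 49.5 W m⁻².
Energy balance: absorbed = emitted ⇒ πR²·S(1−A) = 4πR²·σT_eq⁴, so T_eq⁴ = S(1−A)/(4σ).
T_eq = [49.5 × 0.83 / (4 × 5.67×10⁻⁸)]^(1/4) = (1.81×10⁸)^(1/4) = 116 K.

T_eq ≈ 116 K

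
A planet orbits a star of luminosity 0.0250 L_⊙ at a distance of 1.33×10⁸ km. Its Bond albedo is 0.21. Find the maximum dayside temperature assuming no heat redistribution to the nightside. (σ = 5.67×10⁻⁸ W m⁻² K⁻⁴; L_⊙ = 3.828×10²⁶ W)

d = 1.33×10⁸ km = 1.33×10¹¹ m.
L = 0.0250 × 3.828×10²⁶ = 9.57×10²⁴ W.
Flux: S = L/(4πd²) = 9.57×10²⁴/(4π×(1.33×10¹¹)²) = 43.1 W m⁻².
With no redistribution each surface element balances locally: S(1−A) = σT⁴.
T = [43.1 × 0.79 / 5.67×10⁻⁸]^(1/4) = (6.00×10⁸)^(1/4) = 156 K.

T_ss ≈ 156 K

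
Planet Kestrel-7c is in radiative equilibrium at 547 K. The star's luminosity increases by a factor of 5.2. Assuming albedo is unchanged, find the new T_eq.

T_eq ≈ 826 K

T_eq ∝ L^(1/4) · d^(−1/2).
T′ = 547 × 5.2^(1/4) = 826 K.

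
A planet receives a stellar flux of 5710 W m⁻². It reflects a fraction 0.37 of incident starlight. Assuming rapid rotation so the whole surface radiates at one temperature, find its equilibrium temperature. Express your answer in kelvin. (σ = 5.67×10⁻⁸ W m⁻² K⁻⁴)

T_eq ≈ 355 K

Energy balance: absorbed = emitted ⇒ πR²·S(1−A) = 4πR²·σT_eq⁴, so T_eq⁴ = S(1−A)/(4σ).
T_eq = [5710 × 0.63 / (4 × 5.67×10⁻⁸)]^(1/4) = (1.59×10¹⁰)^(1/4) = 355 K.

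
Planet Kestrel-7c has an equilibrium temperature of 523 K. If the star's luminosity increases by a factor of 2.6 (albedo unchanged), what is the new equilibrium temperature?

T_eq ∝ L^(1/4) · d^(−1/2).
T′ = 523 × 2.6^(1/4) = 664 K.

T_eq ≈ 664 K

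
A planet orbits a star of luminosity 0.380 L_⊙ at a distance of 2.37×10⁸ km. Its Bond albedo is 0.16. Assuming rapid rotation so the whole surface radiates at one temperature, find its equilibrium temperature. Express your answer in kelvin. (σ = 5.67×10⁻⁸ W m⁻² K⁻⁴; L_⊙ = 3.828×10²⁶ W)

d = 2.37×10⁸ km = 2.37×10¹¹ m.
L = 0.380 × 3.828×10²⁶ = 1.45×10²⁶ W.
Flux: S = L/(4πd²) = 1.45×10²⁶/(4π×(2.37×10¹¹)²) = 206 W m⁻².
Energy balance: absorbed = emitted ⇒ πR²·S(1−A) = 4πR²·σT_eq⁴, so T_eq⁴ = S(1−A)/(4σ).
T_eq = [206 × 0.84 / (4 × 5.67×10⁻⁸)]^(1/4) = (7.63×10⁸)^(1/4) = 166 K.

T_eq ≈ 166 K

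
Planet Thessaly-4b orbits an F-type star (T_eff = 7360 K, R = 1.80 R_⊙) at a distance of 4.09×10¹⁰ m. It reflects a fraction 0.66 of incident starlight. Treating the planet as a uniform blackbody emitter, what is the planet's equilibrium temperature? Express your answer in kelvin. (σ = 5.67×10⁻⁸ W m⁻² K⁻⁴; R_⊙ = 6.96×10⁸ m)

R_⋆ = 1.80 × 6.96×10⁸ = 1.25×10⁹ m.
L = 4πR_⋆²σT_⋆⁴ = 4π(1.25×10⁹)² × 5.67×10⁻⁸ × (7360)⁴ = 3.28×10²⁷ W.
S = L/(4πd²) = 1.56×10⁵ W m⁻².
Energy balance: absorbed = emitted ⇒ πR²·S(1−A) = 4πR²·σT_eq⁴, so T_eq⁴ = S(1−A)/(4σ).
T_eq = [1.56×10⁵ × 0.34 / (4 × 5.67×10⁻⁸)]^(1/4) = (2.34×10¹¹)^(1/4) = 696 K.

T_eq ≈ 696 K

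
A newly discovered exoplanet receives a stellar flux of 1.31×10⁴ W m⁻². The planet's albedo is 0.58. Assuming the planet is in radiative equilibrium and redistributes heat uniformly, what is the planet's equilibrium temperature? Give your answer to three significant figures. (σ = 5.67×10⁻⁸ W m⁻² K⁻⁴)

T_eq ≈ 395 K

Energy balance: absorbed = emitted ⇒ πR²·S(1−A) = 4πR²·σT_eq⁴, so T_eq⁴ = S(1−A)/(4σ).
T_eq = [1.31×10⁴ × 0.42 / (4 × 5.67×10⁻⁸)]^(1/4) = (2.43×10¹⁰)^(1/4) = 395 K.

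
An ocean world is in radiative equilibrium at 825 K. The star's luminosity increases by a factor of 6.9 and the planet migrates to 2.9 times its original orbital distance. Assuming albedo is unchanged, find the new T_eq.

T_eq ≈ 785 K

T_eq ∝ L^(1/4) · d^(−1/2).
T′ = 825 × 6.9^(1/4) / 2.9^(1/2) = 785 K.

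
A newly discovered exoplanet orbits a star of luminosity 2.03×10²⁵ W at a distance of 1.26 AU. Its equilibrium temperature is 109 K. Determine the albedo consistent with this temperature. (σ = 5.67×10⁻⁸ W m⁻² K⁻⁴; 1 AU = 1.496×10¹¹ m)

d = 1.26 AU = 1.88×10¹¹ m.
Flux: S = L/(4πd²) = 2.03×10²⁵/(4π×(1.88×10¹¹)²) = 45.5 W m⁻².
From T_eq⁴ = S(1−A)/(4σ): 1−A = 4σT_eq⁴/S.
1−A = 4 × 5.67×10⁻⁸ × (109)⁴ / 45.5 = 0.704.

A ≈ 0.30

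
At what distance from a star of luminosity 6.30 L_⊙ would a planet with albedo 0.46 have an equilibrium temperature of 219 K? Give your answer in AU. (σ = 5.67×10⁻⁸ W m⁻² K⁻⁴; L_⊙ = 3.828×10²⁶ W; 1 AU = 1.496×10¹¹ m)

L = 6.30 × 3.828×10²⁶ = 2.41×10²⁷ W.
From T_eq⁴ = L(1−A)/(16πσd²): d = √[L(1−A)/(16πσT_eq⁴)].
d = √[2.41×10²⁷ × 0.54 / (16π × 5.67×10⁻⁸ × (219)⁴)] = 4.46×10¹¹ m = 2.98 AU.

d ≈ 2.98 AU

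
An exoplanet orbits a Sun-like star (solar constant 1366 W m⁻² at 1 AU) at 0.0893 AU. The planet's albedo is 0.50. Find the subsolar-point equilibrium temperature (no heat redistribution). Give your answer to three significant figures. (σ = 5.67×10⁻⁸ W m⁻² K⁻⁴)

T_ss ≈ 1110 K

Flux at 0.0893 AU: S = 1366/0.0893² = 1.71×10⁵ W m⁻².
At the subsolar point the surface absorbs S(1−A) and emits σT⁴ per unit area — no factor of 4, since only the local patch is in balance.
T = [1.71×10⁵ × 0.50 / 5.67×10⁻⁸]^(1/4) = (1.51×10¹²)^(1/4) = 1110 K.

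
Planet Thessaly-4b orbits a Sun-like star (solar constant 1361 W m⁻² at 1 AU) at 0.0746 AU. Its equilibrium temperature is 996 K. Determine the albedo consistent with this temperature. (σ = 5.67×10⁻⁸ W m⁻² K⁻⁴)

A ≈ 0.09

Flux at 0.0746 AU: S = 1361/0.0746² = 2.45×10⁵ W m⁻².
From T_eq⁴ = S(1−A)/(4σ): 1−A = 4σT_eq⁴/S.
1−A = 4 × 5.67×10⁻⁸ × (996)⁴ / 2.45×10⁵ = 0.913.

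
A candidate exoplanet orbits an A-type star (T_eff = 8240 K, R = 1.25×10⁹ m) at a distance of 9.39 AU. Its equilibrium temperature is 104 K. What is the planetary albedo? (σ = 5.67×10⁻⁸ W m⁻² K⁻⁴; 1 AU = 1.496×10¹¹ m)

d = 9.39 AU = 1.40×10¹² m.
L = 4πR_⋆²σT_⋆⁴ = 4π(1.25×10⁹)² × 5.67×10⁻⁸ × (8240)⁴ = 5.13×10²⁷ W.
S = L/(4πd²) = 207 W m⁻².
From T_eq⁴ = S(1−A)/(4σ): 1−A = 4σT_eq⁴/S.
1−A = 4 × 5.67×10⁻⁸ × (104)⁴ / 207 = 0.128.

A ≈ 0.87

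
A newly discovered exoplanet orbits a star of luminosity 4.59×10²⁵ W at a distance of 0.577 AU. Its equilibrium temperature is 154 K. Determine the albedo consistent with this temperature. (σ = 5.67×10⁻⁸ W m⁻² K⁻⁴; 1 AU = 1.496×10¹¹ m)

A ≈ 0.74

d = 0.577 AU = 8.63×10¹⁰ m.
Flux: S = L/(4πd²) = 4.59×10²⁵/(4π×(8.63×10¹⁰)²) = 490 W m⁻².
From T_eq⁴ = S(1−A)/(4σ): 1−A = 4σT_eq⁴/S.
1−A = 4 × 5.67×10⁻⁸ × (154)⁴ / 490 = 0.260.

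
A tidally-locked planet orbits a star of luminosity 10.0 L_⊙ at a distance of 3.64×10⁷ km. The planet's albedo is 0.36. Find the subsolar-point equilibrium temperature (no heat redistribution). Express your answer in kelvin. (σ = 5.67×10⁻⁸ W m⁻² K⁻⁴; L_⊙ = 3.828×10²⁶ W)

T_ss ≈ 1270 K

d = 3.64×10⁷ km = 3.64×10¹⁰ m.
L = 10.0 × 3.828×10²⁶ = 3.83×10²⁷ W.
Flux: S = L/(4πd²) = 3.83×10²⁷/(4π×(3.64×10¹⁰)²) = 2.30×10⁵ W m⁻².
At the subsolar point the surface absorbs S(1−A) and emits σT⁴ per unit area — no factor of 4, since only the local patch is in balance.
T = [2.30×10⁵ × 0.64 / 5.67×10⁻⁸]^(1/4) = (2.60×10¹²)^(1/4) = 1270 K.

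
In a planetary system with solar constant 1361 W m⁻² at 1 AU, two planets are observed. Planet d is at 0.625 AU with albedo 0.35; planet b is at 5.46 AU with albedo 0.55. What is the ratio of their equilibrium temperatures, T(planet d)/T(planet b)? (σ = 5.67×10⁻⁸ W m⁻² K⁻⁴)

T_eq = [S₀(1−A)/(4σd²)]^(1/4), so T ∝ (1−A)^(1/4) / √d.
T₁ = [1361×0.65/(4×5.67×10⁻⁸×0.625²)]^(1/4) = 316.11 K.
T₂ = [1361×0.45/(4×5.67×10⁻⁸×5.46²)]^(1/4) = 97.56 K.

T₁/T₂ ≈ 3.240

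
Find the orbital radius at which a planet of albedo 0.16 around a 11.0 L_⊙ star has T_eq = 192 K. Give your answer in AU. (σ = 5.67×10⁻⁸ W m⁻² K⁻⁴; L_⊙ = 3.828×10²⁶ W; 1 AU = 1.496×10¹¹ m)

d ≈ 6.39 AU

L = 11.0 × 3.828×10²⁶ = 4.21×10²⁷ W.
From T_eq⁴ = L(1−A)/(16πσd²): d = √[L(1−A)/(16πσT_eq⁴)].
d = √[4.21×10²⁷ × 0.84 / (16π × 5.67×10⁻⁸ × (192)⁴)] = 9.56×10¹¹ m = 6.39 AU.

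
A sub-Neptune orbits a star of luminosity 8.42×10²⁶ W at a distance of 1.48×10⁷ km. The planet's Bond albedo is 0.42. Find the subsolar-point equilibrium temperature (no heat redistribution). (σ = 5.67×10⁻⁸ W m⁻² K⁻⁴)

T_ss ≈ 1330 K

d = 1.48×10⁷ km = 1.48×10¹⁰ m.
Flux: S = L/(4πd²) = 8.42×10²⁶/(4π×(1.48×10¹⁰)²) = 3.06×10⁵ W m⁻².
At the subsolar point the surface absorbs S(1−A) and emits σT⁴ per unit area — no factor of 4, since only the local patch is in balance.
T = [3.06×10⁵ × 0.58 / 5.67×10⁻⁸]^(1/4) = (3.13×10¹²)^(1/4) = 1330 K.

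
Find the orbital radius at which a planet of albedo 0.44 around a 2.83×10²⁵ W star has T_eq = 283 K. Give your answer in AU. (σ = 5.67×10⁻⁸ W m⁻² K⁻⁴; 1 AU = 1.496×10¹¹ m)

From T_eq⁴ = L(1−A)/(16πσd²): d = √[L(1−A)/(16πσT_eq⁴)].
d = √[2.83×10²⁵ × 0.56 / (16π × 5.67×10⁻⁸ × (283)⁴)] = 2.94×10¹⁰ m = 0.197 AU.

d ≈ 0.197 AU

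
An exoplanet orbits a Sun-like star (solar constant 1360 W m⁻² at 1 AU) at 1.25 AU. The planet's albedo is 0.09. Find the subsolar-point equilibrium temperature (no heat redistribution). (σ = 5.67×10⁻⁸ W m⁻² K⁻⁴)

T_ss ≈ 344 K

Flux at 1.25 AU: S = 1360/1.25² = 870 W m⁻².
At the subsolar point the surface absorbs S(1−A) and emits σT⁴ per unit area — no factor of 4, since only the local patch is in balance.
T = [870 × 0.91 / 5.67×10⁻⁸]^(1/4) = (1.40×10¹⁰)^(1/4) = 344 K.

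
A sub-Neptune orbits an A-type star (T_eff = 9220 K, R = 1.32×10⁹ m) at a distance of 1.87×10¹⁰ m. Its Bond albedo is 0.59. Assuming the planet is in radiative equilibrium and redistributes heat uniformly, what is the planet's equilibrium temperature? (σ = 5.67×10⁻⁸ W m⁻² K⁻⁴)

L = 4πR_⋆²σT_⋆⁴ = 4π(1.32×10⁹)² × 5.67×10⁻⁸ × (9220)⁴ = 8.97×10²⁷ W.
S = L/(4πd²) = 2.04×10⁶ W m⁻².
Energy balance: absorbed = emitted ⇒ πR²·S(1−A) = 4πR²·σT_eq⁴, so T_eq⁴ = S(1−A)/(4σ).
T_eq = [2.04×10⁶ × 0.41 / (4 × 5.67×10⁻⁸)]^(1/4) = (3.69×10¹²)^(1/4) = 1390 K.

T_eq ≈ 1390 K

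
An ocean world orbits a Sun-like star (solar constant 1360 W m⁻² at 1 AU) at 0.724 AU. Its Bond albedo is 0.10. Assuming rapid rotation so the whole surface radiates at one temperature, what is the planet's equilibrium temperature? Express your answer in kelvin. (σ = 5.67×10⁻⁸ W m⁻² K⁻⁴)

T_eq ≈ 319 K

Flux at 0.724 AU: S = 1360/0.724² = 2590 W m⁻².
Energy balance: absorbed = emitted ⇒ πR²·S(1−A) = 4πR²·σT_eq⁴, so T_eq⁴ = S(1−A)/(4σ).
T_eq = [2590 × 0.90 / (4 × 5.67×10⁻⁸)]^(1/4) = (1.03×10¹⁰)^(1/4) = 319 K.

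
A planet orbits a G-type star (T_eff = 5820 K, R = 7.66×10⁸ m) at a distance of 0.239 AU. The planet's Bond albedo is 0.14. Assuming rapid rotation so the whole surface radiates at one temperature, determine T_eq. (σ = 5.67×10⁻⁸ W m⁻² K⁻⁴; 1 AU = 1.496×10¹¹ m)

d = 0.239 AU = 3.58×10¹⁰ m.
L = 4πR_⋆²σT_⋆⁴ = 4π(7.66×10⁸)² × 5.67×10⁻⁸ × (5820)⁴ = 4.80×10²⁶ W.
S = L/(4πd²) = 2.99×10⁴ W m⁻².
Energy balance: absorbed = emitted ⇒ πR²·S(1−A) = 4πR²·σT_eq⁴, so T_eq⁴ = S(1−A)/(4σ).
T_eq = [2.99×10⁴ × 0.86 / (4 × 5.67×10⁻⁸)]^(1/4) = (1.13×10¹¹)^(1/4) = 580 K.

T_eq ≈ 580 K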